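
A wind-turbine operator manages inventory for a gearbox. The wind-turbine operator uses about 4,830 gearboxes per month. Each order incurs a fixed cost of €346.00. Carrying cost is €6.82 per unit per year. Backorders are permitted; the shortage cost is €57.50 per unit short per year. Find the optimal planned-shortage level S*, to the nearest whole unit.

Annual demand D = 4,830 × 12 = 57,960.
With planned backorders, Q* = √(2DS/H) · √((H+B)/B).
√(2DS/H) = √(2 × 57,960 × 346 / 6.82) = 2425.074.
√((H+B)/B) = √((6.82+57.5)/57.5) = 1.0576.
Q* ≈ 2564.863.
S* = Q* · H/(H+B) = 2564.863 × 6.82/64.32 ≈ 271.958.

S* ≈ 272 gearboxes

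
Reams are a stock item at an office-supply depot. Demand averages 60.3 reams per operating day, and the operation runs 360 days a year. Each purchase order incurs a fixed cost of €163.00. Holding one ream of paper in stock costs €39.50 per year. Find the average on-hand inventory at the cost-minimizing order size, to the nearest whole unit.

Annual demand D = 60.3 × 360 = 21,708.
EOQ = √(2DS/H) = √(2 × 21,708 × 163 / 39.5) ≈ 423.27.
Average inventory = Q*/2 ≈ 423.27 / 2 = 211.636.

Average inventory ≈ 212 reams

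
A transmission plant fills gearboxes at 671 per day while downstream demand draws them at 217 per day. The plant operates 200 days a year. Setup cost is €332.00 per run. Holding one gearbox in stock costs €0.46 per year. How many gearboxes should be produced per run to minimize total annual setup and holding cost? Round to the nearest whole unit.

Q* ≈ 9,622 gearboxes

Annual demand D = 217 × 200 = 43,400.
Production build-up factor (1 − d/p) = 1 − 217/671 = 0.6766.
Q* = √(2DS / (H(1 − d/p))) = √(2 × 43,400 × 332 / (0.46 × 0.6766)).
= √(28,817,600 / 0.3112) ≈ 9622.398.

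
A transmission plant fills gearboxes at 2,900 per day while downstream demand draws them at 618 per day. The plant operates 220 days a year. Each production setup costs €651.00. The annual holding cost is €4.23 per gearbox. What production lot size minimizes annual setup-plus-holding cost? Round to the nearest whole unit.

Annual demand D = 618 × 220 = 135,960.
Production build-up factor (1 − d/p) = 1 − 618/2,900 = 0.7869.
Q* = √(2DS / (H(1 − d/p))) = √(2 × 135,960 × 651 / (4.23 × 0.7869)).
= √(177,019,920 / 3.3286) ≈ 7292.594.

Q* ≈ 7,293 gearboxes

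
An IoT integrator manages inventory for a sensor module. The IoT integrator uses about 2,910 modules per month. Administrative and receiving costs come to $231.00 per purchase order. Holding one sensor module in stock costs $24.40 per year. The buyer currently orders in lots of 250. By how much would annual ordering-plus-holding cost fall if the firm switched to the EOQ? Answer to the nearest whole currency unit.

Annual demand D = 2,910 × 12 = 34,920.
EOQ = √(2DS/H) = √(2 × 34,920 × 231 / 24.4) ≈ 813.14.
Cost at Q* = (D/Q*)S + (Q*/2)H = √(2DSH) ≈ $19,840.52.
Cost at Q = 250: (34,920/250)×231 + (250/2)×24.4 = $32,266.08 + $3,050.00 = $35,316.08.
Excess = $35,316.08 − $19,840.52 = $15,475.56.

Extra cost ≈ $15,476 per year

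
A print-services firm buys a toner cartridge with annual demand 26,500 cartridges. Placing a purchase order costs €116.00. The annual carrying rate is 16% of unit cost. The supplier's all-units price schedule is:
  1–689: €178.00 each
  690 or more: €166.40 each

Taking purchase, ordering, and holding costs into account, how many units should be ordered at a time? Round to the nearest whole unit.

Holding cost per unit per year at price C is H = 0.16·C.
Candidates are each tier's EOQ (if it falls in that tier) and each price-break quantity.
EOQ at €178.00 = 464.6 (feasible in tier 1): TC = 26,500×€178.00 + (26,500/464.6)×116 + (464.6/2)×0.16×€178.00 = €4,730,232.35.
EOQ at €166.40 = 480.5 < 690, so use break Q=690: TC = 26,500×€166.40 + (26,500/690.0)×116 + (690.0/2)×0.16×€166.40 = €4,423,240.35.
Lowest total cost is €4,423,240.35 at Q = 690.0.

Q* ≈ 690 cartridges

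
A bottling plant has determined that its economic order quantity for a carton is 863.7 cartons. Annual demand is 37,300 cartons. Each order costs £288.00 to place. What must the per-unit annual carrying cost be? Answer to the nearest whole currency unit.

The basic EOQ model gives Q* = √(2DS/H); rearrange for the unknown.
From Q* = √(2DS/H): H = 2DS / Q*² = 2 × 37,300 × 288 / 863.7² = 28.8009.

H ≈ £29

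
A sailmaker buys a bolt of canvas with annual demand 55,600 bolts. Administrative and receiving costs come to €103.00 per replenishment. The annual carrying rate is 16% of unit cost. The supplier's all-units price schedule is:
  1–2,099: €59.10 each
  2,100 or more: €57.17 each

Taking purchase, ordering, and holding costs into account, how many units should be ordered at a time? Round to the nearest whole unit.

Q* ≈ 2,100 bolts

Holding cost per unit per year at price C is H = 0.16·C.
For each price level, check whether its EOQ is feasible; otherwise the best quantity at that price is the breakpoint.
EOQ at €59.10 = 1100.6 (feasible in tier 1): TC = 55,600×€59.10 + (55,600/1100.6)×103 + (1100.6/2)×0.16×€59.10 = €3,296,366.98.
EOQ at €57.17 = 1119.0 < 2100, so use break Q=2100: TC = 55,600×€57.17 + (55,600/2100.0)×103 + (2100.0/2)×0.16×€57.17 = €3,190,983.61.
Lowest total cost is €3,190,983.61 at Q = 2100.0.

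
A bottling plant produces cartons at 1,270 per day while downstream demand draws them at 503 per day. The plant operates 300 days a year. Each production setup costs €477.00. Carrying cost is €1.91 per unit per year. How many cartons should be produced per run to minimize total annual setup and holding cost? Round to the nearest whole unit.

Annual demand D = 503 × 300 = 150,900.
Production build-up factor (1 − d/p) = 1 − 503/1,270 = 0.6039.
Q* = √(2DS / (H(1 − d/p))) = √(2 × 150,900 × 477 / (1.91 × 0.6039)).
= √(143,958,600 / 1.1535) ≈ 11171.367.

Q* ≈ 11,171 cartons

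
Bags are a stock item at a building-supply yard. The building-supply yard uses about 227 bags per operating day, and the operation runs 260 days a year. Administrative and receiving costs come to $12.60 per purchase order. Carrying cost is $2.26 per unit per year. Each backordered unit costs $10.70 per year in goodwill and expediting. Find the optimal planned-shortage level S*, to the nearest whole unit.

S* ≈ 156 bags

Annual demand D = 227 × 260 = 59,020.
With planned backorders, Q* = √(2DS/H) · √((H+B)/B).
√(2DS/H) = √(2 × 59,020 × 12.6 / 2.26) = 811.233.
√((H+B)/B) = √((2.26+10.7)/10.7) = 1.1006.
Q* ≈ 892.804.
S* = Q* · H/(H+B) = 892.804 × 2.26/12.96 ≈ 155.690.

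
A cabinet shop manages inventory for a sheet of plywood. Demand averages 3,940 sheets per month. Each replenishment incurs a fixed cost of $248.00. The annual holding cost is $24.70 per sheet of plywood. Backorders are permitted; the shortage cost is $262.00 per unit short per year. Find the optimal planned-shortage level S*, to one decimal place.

S* ≈ 87.8 sheets

Annual demand D = 3,940 × 12 = 47,280.
With planned backorders, Q* = √(2DS/H) · √((H+B)/B).
√(2DS/H) = √(2 × 47,280 × 248 / 24.7) = 974.386.
√((H+B)/B) = √((24.7+262)/262) = 1.0461.
Q* ≈ 1019.282.
S* = Q* · H/(H+B) = 1019.282 × 24.7/286.7 ≈ 87.814.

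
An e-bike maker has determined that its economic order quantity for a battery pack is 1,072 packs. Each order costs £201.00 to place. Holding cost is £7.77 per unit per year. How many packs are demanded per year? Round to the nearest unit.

Invert the EOQ relation Q*² = 2DS/H.
From Q* = √(2DS/H): D = Q*²H / (2S) = 1,072² × 7.77 / (2 × 201) = 22211.840.

D ≈ 22,212 packs per year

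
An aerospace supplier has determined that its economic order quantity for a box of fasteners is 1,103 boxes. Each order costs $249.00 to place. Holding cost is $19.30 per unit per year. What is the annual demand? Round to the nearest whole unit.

Invert the EOQ relation Q*² = 2DS/H.
From Q* = √(2DS/H): D = Q*²H / (2S) = 1,103² × 19.3 / (2 × 249) = 47149.706.

D ≈ 47,150 boxes per year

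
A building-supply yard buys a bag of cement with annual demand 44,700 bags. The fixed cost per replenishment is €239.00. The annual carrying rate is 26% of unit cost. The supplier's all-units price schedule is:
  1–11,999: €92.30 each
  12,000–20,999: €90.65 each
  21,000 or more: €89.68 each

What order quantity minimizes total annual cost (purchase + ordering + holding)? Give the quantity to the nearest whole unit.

Holding cost per unit per year at price C is H = 0.26·C.
Evaluate total cost at each tier's feasible EOQ or, if the EOQ is below the tier, at the tier's minimum quantity.
EOQ at €92.30 = 943.6 (feasible in tier 1): TC = 44,700×€92.30 + (44,700/943.6)×239 + (943.6/2)×0.26×€92.30 = €4,148,454.11.
EOQ at €90.65 = 952.1 < 12000, so use break Q=12000: TC = 44,700×€90.65 + (44,700/12000.0)×239 + (12000.0/2)×0.26×€90.65 = €4,194,359.28.
EOQ at €89.68 = 957.3 < 21000, so use break Q=21000: TC = 44,700×€89.68 + (44,700/21000.0)×239 + (21000.0/2)×0.26×€89.68 = €4,254,031.13.
Lowest total cost is €4,148,454.11 at Q = 943.6.

Q* ≈ 944 bags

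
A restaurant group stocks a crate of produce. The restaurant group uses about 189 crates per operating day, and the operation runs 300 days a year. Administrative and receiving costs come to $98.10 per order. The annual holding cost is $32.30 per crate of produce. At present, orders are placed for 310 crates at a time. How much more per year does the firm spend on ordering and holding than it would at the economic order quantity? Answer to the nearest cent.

Annual demand D = 189 × 300 = 56,700.
EOQ = √(2DS/H) = √(2 × 56,700 × 98.1 / 32.3) ≈ 586.87.
Cost at Q* = (D/Q*)S + (Q*/2)H = √(2DSH) ≈ $18,955.81.
Cost at Q = 310: (56,700/310)×98.1 + (310/2)×32.3 = $17,942.81 + $5,006.50 = $22,949.31.
Excess = $22,949.31 − $18,955.81 = $3,993.50.

Extra cost ≈ $3,993.50 per year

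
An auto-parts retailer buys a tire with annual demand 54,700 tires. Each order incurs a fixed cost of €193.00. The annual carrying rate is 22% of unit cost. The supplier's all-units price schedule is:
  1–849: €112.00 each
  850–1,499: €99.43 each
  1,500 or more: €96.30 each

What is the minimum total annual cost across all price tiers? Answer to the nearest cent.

Holding cost per unit per year at price C is H = 0.22·C.
Candidates are each tier's EOQ (if it falls in that tier) and each price-break quantity.
Tier 1 (€112.00): EOQ = 925.7 exceeds tier's upper bound 849, so this tier is dominated.
EOQ at €99.43 = 982.5 (feasible in tier 2): TC = 54,700×€99.43 + (54,700/982.5)×193 + (982.5/2)×0.22×€99.43 = €5,460,312.04.
EOQ at €96.30 = 998.3 < 1500, so use break Q=1500: TC = 54,700×€96.30 + (54,700/1500.0)×193 + (1500.0/2)×0.22×€96.30 = €5,290,537.57.
Lowest total cost among the candidates is at Q = 1500.0.

TC* ≈ €5,290,537.57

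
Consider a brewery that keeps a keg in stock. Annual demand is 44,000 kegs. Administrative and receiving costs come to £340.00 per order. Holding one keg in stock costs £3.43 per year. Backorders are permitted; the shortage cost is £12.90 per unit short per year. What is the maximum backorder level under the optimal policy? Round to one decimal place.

With planned backorders, Q* = √(2DS/H) · √((H+B)/B).
√(2DS/H) = √(2 × 44,000 × 340 / 3.43) = 2953.478.
√((H+B)/B) = √((3.43+12.9)/12.9) = 1.1251.
Q* ≈ 3323.012.
S* = Q* · H/(H+B) = 3323.012 × 3.43/16.33 ≈ 697.975.

S* ≈ 698.0 kegs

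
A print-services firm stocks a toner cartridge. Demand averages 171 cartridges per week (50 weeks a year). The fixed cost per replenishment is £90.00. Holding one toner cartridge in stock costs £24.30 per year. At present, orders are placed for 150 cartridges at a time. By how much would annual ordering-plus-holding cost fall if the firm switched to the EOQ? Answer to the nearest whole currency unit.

Extra cost ≈ £837 per year

Annual demand D = 171 × 50 = 8,550.
EOQ = √(2DS/H) = √(2 × 8,550 × 90 / 24.3) ≈ 251.66.
Cost at Q* = (D/Q*)S + (Q*/2)H = √(2DSH) ≈ £6,115.37.
Cost at Q = 150: (8,550/150)×90 + (150/2)×24.3 = £5,130.00 + £1,822.50 = £6,952.50.
Excess = £6,952.50 − £6,115.37 = £837.13.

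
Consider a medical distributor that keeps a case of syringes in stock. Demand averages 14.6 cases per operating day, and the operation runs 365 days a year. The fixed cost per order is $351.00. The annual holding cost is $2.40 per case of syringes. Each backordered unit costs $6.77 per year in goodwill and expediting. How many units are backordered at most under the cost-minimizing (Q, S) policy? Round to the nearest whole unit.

Annual demand D = 14.6 × 365 = 5,329.
With planned backorders, Q* = √(2DS/H) · √((H+B)/B).
√(2DS/H) = √(2 × 5,329 × 351 / 2.4) = 1248.492.
√((H+B)/B) = √((2.4+6.77)/6.77) = 1.1638.
Q* ≈ 1453.035.
S* = Q* · H/(H+B) = 1453.035 × 2.4/9.17 ≈ 380.293.

S* ≈ 380 cases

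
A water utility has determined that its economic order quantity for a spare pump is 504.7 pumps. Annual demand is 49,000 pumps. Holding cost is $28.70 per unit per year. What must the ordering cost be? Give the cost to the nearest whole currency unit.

S ≈ $75

The basic EOQ model gives Q* = √(2DS/H); rearrange for the unknown.
From Q* = √(2DS/H): S = Q*²H / (2D) = 504.7² × 28.7 / (2 × 49,000) = 74.5972.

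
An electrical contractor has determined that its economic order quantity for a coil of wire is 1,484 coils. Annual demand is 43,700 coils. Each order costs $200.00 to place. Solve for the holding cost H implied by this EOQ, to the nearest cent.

Squaring Q* = √(2DS/H) gives Q*² = 2DS/H.
From Q* = √(2DS/H): H = 2DS / Q*² = 2 × 43,700 × 200 / 1,484² = 7.9373.

H ≈ $7.94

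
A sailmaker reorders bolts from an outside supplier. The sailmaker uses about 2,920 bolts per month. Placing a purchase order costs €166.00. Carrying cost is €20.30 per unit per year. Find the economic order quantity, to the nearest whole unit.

Q* ≈ 757 bolts

Annual demand D = 2,920 × 12 = 35,040.
EOQ = √(2DS / H) = √(2 × 35,040 × 166 / 20.3).
= √(11,633,280 / 20.3) = √573,067.9803 ≈ 757.013.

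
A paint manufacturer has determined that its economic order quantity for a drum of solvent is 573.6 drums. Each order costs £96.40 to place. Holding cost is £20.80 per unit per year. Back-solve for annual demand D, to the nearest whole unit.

Invert the EOQ relation Q*² = 2DS/H.
From Q* = √(2DS/H): D = Q*²H / (2S) = 573.6² × 20.8 / (2 × 96.4) = 35495.606.

D ≈ 35,496 drums per year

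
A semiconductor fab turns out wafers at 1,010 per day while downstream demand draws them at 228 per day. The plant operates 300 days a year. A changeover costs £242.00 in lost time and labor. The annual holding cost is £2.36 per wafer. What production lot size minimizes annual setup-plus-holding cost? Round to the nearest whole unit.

Q* ≈ 4,256 wafers

Annual demand D = 228 × 300 = 68,400.
Production build-up factor (1 − d/p) = 1 − 228/1,010 = 0.7743.
Q* = √(2DS / (H(1 − d/p))) = √(2 × 68,400 × 242 / (2.36 × 0.7743)).
= √(33,105,600 / 1.8272) ≈ 4256.494.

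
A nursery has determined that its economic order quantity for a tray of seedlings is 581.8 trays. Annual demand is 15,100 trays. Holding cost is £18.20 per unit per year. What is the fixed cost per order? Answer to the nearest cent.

Invert the EOQ relation Q*² = 2DS/H.
From Q* = √(2DS/H): S = Q*²H / (2D) = 581.8² × 18.2 / (2 × 15,100) = 203.9914.

S ≈ £203.99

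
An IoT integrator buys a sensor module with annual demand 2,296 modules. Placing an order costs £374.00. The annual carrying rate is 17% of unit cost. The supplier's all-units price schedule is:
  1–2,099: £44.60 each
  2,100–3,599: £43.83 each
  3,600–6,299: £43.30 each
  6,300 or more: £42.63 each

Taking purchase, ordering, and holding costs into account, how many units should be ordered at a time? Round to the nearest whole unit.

Q* ≈ 476 modules

Holding cost per unit per year at price C is H = 0.17·C.
Candidates are each tier's EOQ (if it falls in that tier) and each price-break quantity.
EOQ at £44.60 = 475.9 (feasible in tier 1): TC = 2,296×£44.60 + (2,296/475.9)×374 + (475.9/2)×0.17×£44.60 = £106,010.12.
EOQ at £43.83 = 480.1 < 2100, so use break Q=2100: TC = 2,296×£43.83 + (2,296/2100.0)×374 + (2100.0/2)×0.17×£43.83 = £108,866.24.
EOQ at £43.30 = 483.0 < 3600, so use break Q=3600: TC = 2,296×£43.30 + (2,296/3600.0)×374 + (3600.0/2)×0.17×£43.30 = £112,905.13.
EOQ at £42.63 = 486.8 < 6300, so use break Q=6300: TC = 2,296×£42.63 + (2,296/6300.0)×374 + (6300.0/2)×0.17×£42.63 = £120,843.15.
Lowest total cost is £106,010.12 at Q = 475.9.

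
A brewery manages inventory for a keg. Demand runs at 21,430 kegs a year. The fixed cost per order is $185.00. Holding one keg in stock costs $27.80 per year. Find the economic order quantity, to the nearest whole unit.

EOQ = √(2DS / H) = √(2 × 21,430 × 185 / 27.8).
= √(7,929,100 / 27.8) = √285,219.4245 ≈ 534.059.

Q* ≈ 534 kegs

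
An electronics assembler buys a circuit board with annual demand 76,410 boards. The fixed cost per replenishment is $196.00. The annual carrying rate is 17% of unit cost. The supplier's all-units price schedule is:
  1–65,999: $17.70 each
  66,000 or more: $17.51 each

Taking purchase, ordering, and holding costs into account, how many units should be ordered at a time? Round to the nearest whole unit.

Holding cost per unit per year at price C is H = 0.17·C.
Candidates are each tier's EOQ (if it falls in that tier) and each price-break quantity.
EOQ at $17.70 = 3155.1 (feasible in tier 1): TC = 76,410×$17.70 + (76,410/3155.1)×196 + (3155.1/2)×0.17×$17.70 = $1,361,950.56.
EOQ at $17.51 = 3172.1 < 66000, so use break Q=66000: TC = 76,410×$17.51 + (76,410/66000.0)×196 + (66000.0/2)×0.17×$17.51 = $1,436,397.11.
Lowest total cost is $1,361,950.56 at Q = 3155.1.

Q* ≈ 3,155 boards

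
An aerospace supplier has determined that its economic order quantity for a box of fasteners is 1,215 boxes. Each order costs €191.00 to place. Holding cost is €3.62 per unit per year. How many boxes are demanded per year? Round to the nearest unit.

D ≈ 13,989 boxes per year

Invert the EOQ relation Q*² = 2DS/H.
From Q* = √(2DS/H): D = Q*²H / (2S) = 1,215² × 3.62 / (2 × 191) = 13989.357.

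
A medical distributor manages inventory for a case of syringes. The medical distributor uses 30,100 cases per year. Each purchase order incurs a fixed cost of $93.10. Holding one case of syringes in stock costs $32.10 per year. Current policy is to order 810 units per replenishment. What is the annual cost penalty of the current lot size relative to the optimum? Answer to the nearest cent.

EOQ = √(2DS/H) = √(2 × 30,100 × 93.1 / 32.1) ≈ 417.85.
Cost at Q* = (D/Q*)S + (Q*/2)H = √(2DSH) ≈ $13,412.99.
Cost at Q = 810: (30,100/810)×93.1 + (810/2)×32.1 = $3,459.64 + $13,000.50 = $16,460.14.
Excess = $16,460.14 − $13,412.99 = $3,047.15.

Extra cost ≈ $3,047.15 per year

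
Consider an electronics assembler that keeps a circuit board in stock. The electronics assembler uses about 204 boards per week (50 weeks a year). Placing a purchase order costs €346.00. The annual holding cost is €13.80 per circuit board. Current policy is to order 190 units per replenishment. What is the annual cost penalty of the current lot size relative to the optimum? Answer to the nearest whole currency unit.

Annual demand D = 204 × 50 = 10,200.
EOQ = √(2DS/H) = √(2 × 10,200 × 346 / 13.8) ≈ 715.18.
Cost at Q* = (D/Q*)S + (Q*/2)H = √(2DSH) ≈ €9,869.44.
Cost at Q = 190: (10,200/190)×346 + (190/2)×13.8 = €18,574.74 + €1,311.00 = €19,885.74.
Excess = €19,885.74 − €9,869.44 = €10,016.29.

Extra cost ≈ €10,016 per year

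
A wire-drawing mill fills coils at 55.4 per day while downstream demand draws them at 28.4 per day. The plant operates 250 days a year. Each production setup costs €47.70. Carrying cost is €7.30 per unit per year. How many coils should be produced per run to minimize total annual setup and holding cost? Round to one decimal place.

Q* ≈ 436.3 coils

Annual demand D = 28.4 × 250 = 7,100.
Production build-up factor (1 − d/p) = 1 − 28.4/55.4 = 0.4874.
Q* = √(2DS / (H(1 − d/p))) = √(2 × 7,100 × 47.7 / (7.3 × 0.4874)).
= √(677,340 / 3.5578) ≈ 436.330.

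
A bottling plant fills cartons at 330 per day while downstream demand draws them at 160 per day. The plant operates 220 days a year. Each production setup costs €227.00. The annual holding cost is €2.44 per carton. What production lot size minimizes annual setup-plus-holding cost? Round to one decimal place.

Annual demand D = 160 × 220 = 35,200.
Production build-up factor (1 − d/p) = 1 − 160/330 = 0.5152.
Q* = √(2DS / (H(1 − d/p))) = √(2 × 35,200 × 227 / (2.44 × 0.5152)).
= √(15,980,800 / 1.257) ≈ 3565.635.

Q* ≈ 3,565.6 cartons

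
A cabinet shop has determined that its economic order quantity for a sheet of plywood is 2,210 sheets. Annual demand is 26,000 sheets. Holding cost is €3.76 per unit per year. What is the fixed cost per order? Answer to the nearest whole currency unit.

S ≈ €353

The basic EOQ model gives Q* = √(2DS/H); rearrange for the unknown.
From Q* = √(2DS/H): S = Q*²H / (2D) = 2,210² × 3.76 / (2 × 26,000) = 353.1580.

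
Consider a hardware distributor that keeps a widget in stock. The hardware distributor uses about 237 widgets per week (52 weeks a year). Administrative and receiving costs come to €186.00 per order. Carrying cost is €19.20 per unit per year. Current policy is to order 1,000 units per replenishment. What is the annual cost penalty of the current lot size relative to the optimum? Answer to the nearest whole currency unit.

Extra cost ≈ €2,510 per year

Annual demand D = 237 × 52 = 12,324.
EOQ = √(2DS/H) = √(2 × 12,324 × 186 / 19.2) ≈ 488.65.
Cost at Q* = (D/Q*)S + (Q*/2)H = √(2DSH) ≈ €9,382.05.
Cost at Q = 1,000: (12,324/1,000)×186 + (1,000/2)×19.2 = €2,292.26 + €9,600.00 = €11,892.26.
Excess = €11,892.26 − €9,382.05 = €2,510.21.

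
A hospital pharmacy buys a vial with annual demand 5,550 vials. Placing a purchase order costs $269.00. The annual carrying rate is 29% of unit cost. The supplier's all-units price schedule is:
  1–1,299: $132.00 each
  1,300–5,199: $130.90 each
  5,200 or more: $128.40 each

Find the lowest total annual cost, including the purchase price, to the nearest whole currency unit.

Holding cost per unit per year at price C is H = 0.29·C.
Evaluate total cost at each tier's feasible EOQ or, if the EOQ is below the tier, at the tier's minimum quantity.
EOQ at $132.00 = 279.3 (feasible in tier 1): TC = 5,550×$132.00 + (5,550/279.3)×269 + (279.3/2)×0.29×$132.00 = $743,291.13.
EOQ at $130.90 = 280.5 < 1300, so use break Q=1300: TC = 5,550×$130.90 + (5,550/1300.0)×269 + (1300.0/2)×0.29×$130.90 = $752,318.07.
EOQ at $128.40 = 283.2 < 5200, so use break Q=5200: TC = 5,550×$128.40 + (5,550/5200.0)×269 + (5200.0/2)×0.29×$128.40 = $809,720.71.
Lowest total cost among the candidates is at Q = 279.3.

TC* ≈ $743,291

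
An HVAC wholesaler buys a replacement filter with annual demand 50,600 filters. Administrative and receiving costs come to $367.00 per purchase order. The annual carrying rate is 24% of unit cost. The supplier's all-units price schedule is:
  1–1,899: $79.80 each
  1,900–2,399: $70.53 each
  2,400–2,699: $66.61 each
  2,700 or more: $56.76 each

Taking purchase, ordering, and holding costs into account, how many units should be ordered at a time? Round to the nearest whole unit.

Holding cost per unit per year at price C is H = 0.24·C.
Evaluate total cost at each tier's feasible EOQ or, if the EOQ is below the tier, at the tier's minimum quantity.
EOQ at $79.80 = 1392.6 (feasible in tier 1): TC = 50,600×$79.80 + (50,600/1392.6)×367 + (1392.6/2)×0.24×$79.80 = $4,064,550.45.
EOQ at $70.53 = 1481.3 < 1900, so use break Q=1900: TC = 50,600×$70.53 + (50,600/1900.0)×367 + (1900.0/2)×0.24×$70.53 = $3,594,672.63.
EOQ at $66.61 = 1524.2 < 2400, so use break Q=2400: TC = 50,600×$66.61 + (50,600/2400.0)×367 + (2400.0/2)×0.24×$66.61 = $3,397,387.26.
EOQ at $56.76 = 1651.2 < 2700, so use break Q=2700: TC = 50,600×$56.76 + (50,600/2700.0)×367 + (2700.0/2)×0.24×$56.76 = $2,897,324.09.
Lowest total cost is $2,897,324.09 at Q = 2700.0.

Q* ≈ 2,700 filters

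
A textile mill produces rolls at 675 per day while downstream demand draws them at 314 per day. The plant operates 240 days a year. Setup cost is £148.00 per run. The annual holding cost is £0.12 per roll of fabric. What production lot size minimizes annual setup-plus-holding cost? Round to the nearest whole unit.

Annual demand D = 314 × 240 = 75,360.
Production build-up factor (1 − d/p) = 1 − 314/675 = 0.5348.
Q* = √(2DS / (H(1 − d/p))) = √(2 × 75,360 × 148 / (0.12 × 0.5348)).
= √(22,306,560 / 0.0642) ≈ 18643.350.

Q* ≈ 18,643 rolls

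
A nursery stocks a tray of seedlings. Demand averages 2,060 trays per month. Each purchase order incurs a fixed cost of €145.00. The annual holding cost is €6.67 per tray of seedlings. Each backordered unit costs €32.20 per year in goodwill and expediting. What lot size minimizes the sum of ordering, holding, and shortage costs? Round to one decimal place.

Q* ≈ 1,139.0 trays

Annual demand D = 2,060 × 12 = 24,720.
With planned backorders, Q* = √(2DS/H) · √((H+B)/B).
√(2DS/H) = √(2 × 24,720 × 145 / 6.67) = 1036.717.
√((H+B)/B) = √((6.67+32.2)/32.2) = 1.0987.
Q* ≈ 1139.042.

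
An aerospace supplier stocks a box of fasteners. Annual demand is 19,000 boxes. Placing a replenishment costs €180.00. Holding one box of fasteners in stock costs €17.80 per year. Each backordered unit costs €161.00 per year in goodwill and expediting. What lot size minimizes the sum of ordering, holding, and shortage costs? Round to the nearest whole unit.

With planned backorders, Q* = √(2DS/H) · √((H+B)/B).
√(2DS/H) = √(2 × 19,000 × 180 / 17.8) = 619.895.
√((H+B)/B) = √((17.8+161)/161) = 1.0538.
Q* ≈ 653.264.

Q* ≈ 653 boxes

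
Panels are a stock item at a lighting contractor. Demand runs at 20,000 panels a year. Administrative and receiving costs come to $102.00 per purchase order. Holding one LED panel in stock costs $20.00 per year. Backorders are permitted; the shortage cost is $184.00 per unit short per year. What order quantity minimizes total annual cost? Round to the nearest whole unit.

With planned backorders, Q* = √(2DS/H) · √((H+B)/B).
√(2DS/H) = √(2 × 20,000 × 102 / 20) = 451.664.
√((H+B)/B) = √((20+184)/184) = 1.0529.
Q* ≈ 475.577.

Q* ≈ 476 panels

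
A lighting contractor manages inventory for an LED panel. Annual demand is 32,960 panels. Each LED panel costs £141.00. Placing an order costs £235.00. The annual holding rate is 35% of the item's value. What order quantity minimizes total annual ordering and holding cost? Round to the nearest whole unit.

Holding cost H = 0.35 × £141.00 = £49.3500 per unit per year.
EOQ = √(2DS / H) = √(2 × 32,960 × 235 / 49.35).
= √(15,491,200 / 49.35) = √313,904.7619 ≈ 560.272.

Q* ≈ 560 panels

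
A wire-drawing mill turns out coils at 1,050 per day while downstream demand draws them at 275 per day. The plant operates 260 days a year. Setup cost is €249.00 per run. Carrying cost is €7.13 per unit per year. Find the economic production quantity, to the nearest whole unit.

Q* ≈ 2,601 coils

Annual demand D = 275 × 260 = 71,500.
Production build-up factor (1 − d/p) = 1 − 275/1,050 = 0.7381.
Q* = √(2DS / (H(1 − d/p))) = √(2 × 71,500 × 249 / (7.13 × 0.7381)).
= √(35,607,000 / 5.2626) ≈ 2601.158.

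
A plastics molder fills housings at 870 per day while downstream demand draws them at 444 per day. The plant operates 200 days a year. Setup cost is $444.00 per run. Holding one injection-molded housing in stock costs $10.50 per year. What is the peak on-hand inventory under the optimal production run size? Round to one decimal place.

I_max ≈ 1,917.6 housings

Annual demand D = 444 × 200 = 88,800.
Production build-up factor (1 − d/p) = 1 − 444/870 = 0.4897.
Q* = √(2DS / (H(1 − d/p))) = √(2 × 88,800 × 444 / (10.5 × 0.4897)).
= √(78,854,400 / 5.1414) ≈ 3916.275.
Maximum inventory = Q*(1 − d/p) = 3916.275 × 0.4897 ≈ 1917.624.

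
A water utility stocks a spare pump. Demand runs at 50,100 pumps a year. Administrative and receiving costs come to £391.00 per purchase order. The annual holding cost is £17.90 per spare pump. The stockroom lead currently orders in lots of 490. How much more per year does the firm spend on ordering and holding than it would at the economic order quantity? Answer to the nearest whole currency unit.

EOQ = √(2DS/H) = √(2 × 50,100 × 391 / 17.9) ≈ 1479.43.
Cost at Q* = (D/Q*)S + (Q*/2)H = √(2DSH) ≈ £26,481.88.
Cost at Q = 490: (50,100/490)×391 + (490/2)×17.9 = £39,977.76 + £4,385.50 = £44,363.26.
Excess = £44,363.26 − £26,481.88 = £17,881.38.

Extra cost ≈ £17,881 per year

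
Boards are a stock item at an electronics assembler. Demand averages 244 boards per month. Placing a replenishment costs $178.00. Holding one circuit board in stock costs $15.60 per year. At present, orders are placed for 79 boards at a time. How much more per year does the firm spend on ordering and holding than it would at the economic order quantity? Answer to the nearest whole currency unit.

Extra cost ≈ $3,181 per year

Annual demand D = 244 × 12 = 2,928.
EOQ = √(2DS/H) = √(2 × 2,928 × 178 / 15.6) ≈ 258.49.
Cost at Q* = (D/Q*)S + (Q*/2)H = √(2DSH) ≈ $4,032.49.
Cost at Q = 79: (2,928/79)×178 + (79/2)×15.6 = $6,597.27 + $616.20 = $7,213.47.
Excess = $7,213.47 − $4,032.49 = $3,180.98.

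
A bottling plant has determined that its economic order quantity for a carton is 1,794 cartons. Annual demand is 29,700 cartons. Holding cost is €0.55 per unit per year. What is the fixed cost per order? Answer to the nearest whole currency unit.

S ≈ €30

Invert the EOQ relation Q*² = 2DS/H.
From Q* = √(2DS/H): S = Q*²H / (2D) = 1,794² × 0.55 / (2 × 29,700) = 29.8003.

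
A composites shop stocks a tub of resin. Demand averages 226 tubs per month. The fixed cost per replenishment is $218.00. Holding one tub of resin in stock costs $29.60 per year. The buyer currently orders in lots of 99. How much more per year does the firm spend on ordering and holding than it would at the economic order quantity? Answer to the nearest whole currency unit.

Extra cost ≈ $1,521 per year

Annual demand D = 226 × 12 = 2,712.
EOQ = √(2DS/H) = √(2 × 2,712 × 218 / 29.6) ≈ 199.87.
Cost at Q* = (D/Q*)S + (Q*/2)H = √(2DSH) ≈ $5,916.08.
Cost at Q = 99: (2,712/99)×218 + (99/2)×29.6 = $5,971.88 + $1,465.20 = $7,437.08.
Excess = $7,437.08 − $5,916.08 = $1,521.00.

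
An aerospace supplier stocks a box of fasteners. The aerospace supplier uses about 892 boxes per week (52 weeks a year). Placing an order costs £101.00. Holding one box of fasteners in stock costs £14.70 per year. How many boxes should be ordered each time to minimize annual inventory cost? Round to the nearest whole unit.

Q* ≈ 798 boxes

Annual demand D = 892 × 52 = 46,384.
EOQ = √(2DS / H) = √(2 × 46,384 × 101 / 14.7).
= √(9,369,568 / 14.7) = √637,385.5782 ≈ 798.364.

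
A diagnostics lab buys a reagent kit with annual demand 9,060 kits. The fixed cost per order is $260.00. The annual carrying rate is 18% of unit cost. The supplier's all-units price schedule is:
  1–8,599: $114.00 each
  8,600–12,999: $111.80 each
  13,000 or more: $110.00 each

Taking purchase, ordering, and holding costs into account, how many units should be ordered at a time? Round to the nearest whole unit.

Q* ≈ 479 kits

Holding cost per unit per year at price C is H = 0.18·C.
Evaluate total cost at each tier's feasible EOQ or, if the EOQ is below the tier, at the tier's minimum quantity.
EOQ at $114.00 = 479.2 (feasible in tier 1): TC = 9,060×$114.00 + (9,060/479.2)×260 + (479.2/2)×0.18×$114.00 = $1,042,672.28.
EOQ at $111.80 = 483.8 < 8600, so use break Q=8600: TC = 9,060×$111.80 + (9,060/8600.0)×260 + (8600.0/2)×0.18×$111.80 = $1,099,715.11.
EOQ at $110.00 = 487.8 < 13000, so use break Q=13000: TC = 9,060×$110.00 + (9,060/13000.0)×260 + (13000.0/2)×0.18×$110.00 = $1,125,481.20.
Lowest total cost is $1,042,672.28 at Q = 479.2.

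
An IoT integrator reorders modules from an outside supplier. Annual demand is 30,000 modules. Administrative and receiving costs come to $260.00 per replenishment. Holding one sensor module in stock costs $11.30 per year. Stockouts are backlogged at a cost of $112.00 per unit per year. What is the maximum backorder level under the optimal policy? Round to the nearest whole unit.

S* ≈ 113 modules

With planned backorders, Q* = √(2DS/H) · √((H+B)/B).
√(2DS/H) = √(2 × 30,000 × 260 / 11.3) = 1174.960.
√((H+B)/B) = √((11.3+112)/112) = 1.0492.
Q* ≈ 1232.808.
S* = Q* · H/(H+B) = 1232.808 × 11.3/123.3 ≈ 112.982.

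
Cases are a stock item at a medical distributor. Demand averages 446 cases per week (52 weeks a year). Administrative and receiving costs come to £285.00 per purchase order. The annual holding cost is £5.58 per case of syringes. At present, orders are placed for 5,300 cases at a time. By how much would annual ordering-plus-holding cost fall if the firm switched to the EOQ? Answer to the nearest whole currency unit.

Annual demand D = 446 × 52 = 23,192.
EOQ = √(2DS/H) = √(2 × 23,192 × 285 / 5.58) ≈ 1539.18.
Cost at Q* = (D/Q*)S + (Q*/2)H = √(2DSH) ≈ £8,588.62.
Cost at Q = 5,300: (23,192/5,300)×285 + (5,300/2)×5.58 = £1,247.12 + £14,787.00 = £16,034.12.
Excess = £16,034.12 − £8,588.62 = £7,445.49.

Extra cost ≈ £7,445 per year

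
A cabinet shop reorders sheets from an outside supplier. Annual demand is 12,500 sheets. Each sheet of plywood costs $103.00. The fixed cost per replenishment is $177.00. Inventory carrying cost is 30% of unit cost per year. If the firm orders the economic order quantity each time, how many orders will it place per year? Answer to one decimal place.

N ≈ 33.0 orders per year

Holding cost H = 0.30 × $103.00 = $30.9000 per unit per year.
Q* = √(2DS/H) = √(2 × 12,500 × 177 / 30.9) ≈ 378.42.
Orders per year = D / Q* = 12,500 / 378.42 ≈ 33.032.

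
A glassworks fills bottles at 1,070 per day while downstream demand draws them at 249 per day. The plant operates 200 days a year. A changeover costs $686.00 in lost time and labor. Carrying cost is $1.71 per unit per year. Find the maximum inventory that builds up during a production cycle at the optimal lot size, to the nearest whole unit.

Annual demand D = 249 × 200 = 49,800.
Production build-up factor (1 − d/p) = 1 − 249/1,070 = 0.7673.
Q* = √(2DS / (H(1 − d/p))) = √(2 × 49,800 × 686 / (1.71 × 0.7673)).
= √(68,325,600 / 1.3121) ≈ 7216.290.
Maximum inventory = Q*(1 − d/p) = 7216.290 × 0.7673 ≈ 5536.985.

I_max ≈ 5,537 bottles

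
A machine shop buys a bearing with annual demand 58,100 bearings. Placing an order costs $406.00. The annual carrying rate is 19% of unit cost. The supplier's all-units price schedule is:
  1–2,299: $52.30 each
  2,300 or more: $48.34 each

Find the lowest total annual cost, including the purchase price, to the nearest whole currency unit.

Holding cost per unit per year at price C is H = 0.19·C.
Evaluate total cost at each tier's feasible EOQ or, if the EOQ is below the tier, at the tier's minimum quantity.
EOQ at $52.30 = 2178.9 (feasible in tier 1): TC = 58,100×$52.30 + (58,100/2178.9)×406 + (2178.9/2)×0.19×$52.30 = $3,060,281.79.
EOQ at $48.34 = 2266.4 < 2300, so use break Q=2300: TC = 58,100×$48.34 + (58,100/2300.0)×406 + (2300.0/2)×0.19×$48.34 = $2,829,372.20.
Lowest total cost among the candidates is at Q = 2300.0.

TC* ≈ $2,829,372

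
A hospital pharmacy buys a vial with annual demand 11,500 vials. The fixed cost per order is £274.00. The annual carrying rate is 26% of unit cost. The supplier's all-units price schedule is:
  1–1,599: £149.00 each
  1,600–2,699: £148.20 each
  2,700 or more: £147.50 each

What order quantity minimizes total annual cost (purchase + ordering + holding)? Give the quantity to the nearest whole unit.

Holding cost per unit per year at price C is H = 0.26·C.
Candidates are each tier's EOQ (if it falls in that tier) and each price-break quantity.
EOQ at £149.00 = 403.3 (feasible in tier 1): TC = 11,500×£149.00 + (11,500/403.3)×274 + (403.3/2)×0.26×£149.00 = £1,729,124.96.
EOQ at £148.20 = 404.4 < 1600, so use break Q=1600: TC = 11,500×£148.20 + (11,500/1600.0)×274 + (1600.0/2)×0.26×£148.20 = £1,737,094.97.
EOQ at £147.50 = 405.4 < 2700, so use break Q=2700: TC = 11,500×£147.50 + (11,500/2700.0)×274 + (2700.0/2)×0.26×£147.50 = £1,749,189.54.
Lowest total cost is £1,729,124.96 at Q = 403.3.

Q* ≈ 403 vials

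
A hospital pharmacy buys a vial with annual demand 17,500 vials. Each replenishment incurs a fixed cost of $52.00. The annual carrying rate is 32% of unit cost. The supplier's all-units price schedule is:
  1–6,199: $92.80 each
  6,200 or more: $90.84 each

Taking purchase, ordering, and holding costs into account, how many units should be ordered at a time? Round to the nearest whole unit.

Q* ≈ 248 vials

Holding cost per unit per year at price C is H = 0.32·C.
Evaluate total cost at each tier's feasible EOQ or, if the EOQ is below the tier, at the tier's minimum quantity.
EOQ at $92.80 = 247.6 (feasible in tier 1): TC = 17,500×$92.80 + (17,500/247.6)×52 + (247.6/2)×0.32×$92.80 = $1,631,351.65.
EOQ at $90.84 = 250.2 < 6200, so use break Q=6200: TC = 17,500×$90.84 + (17,500/6200.0)×52 + (6200.0/2)×0.32×$90.84 = $1,679,960.05.
Lowest total cost is $1,631,351.65 at Q = 247.6.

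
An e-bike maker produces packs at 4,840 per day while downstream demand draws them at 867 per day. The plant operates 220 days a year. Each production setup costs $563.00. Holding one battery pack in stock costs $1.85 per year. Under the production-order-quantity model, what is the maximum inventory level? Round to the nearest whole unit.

I_max ≈ 9,762 packs

Annual demand D = 867 × 220 = 190,740.
Production build-up factor (1 − d/p) = 1 − 867/4,840 = 0.8209.
Q* = √(2DS / (H(1 − d/p))) = √(2 × 190,740 × 563 / (1.85 × 0.8209)).
= √(214,773,240 / 1.5186) ≈ 11892.348.
Maximum inventory = Q*(1 − d/p) = 11892.348 × 0.8209 ≈ 9762.045.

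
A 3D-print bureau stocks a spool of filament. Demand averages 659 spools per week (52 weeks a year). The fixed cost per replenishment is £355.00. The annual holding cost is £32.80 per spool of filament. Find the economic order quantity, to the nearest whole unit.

Annual demand D = 659 × 52 = 34,268.
EOQ = √(2DS / H) = √(2 × 34,268 × 355 / 32.8).
= √(24,330,280 / 32.8) = √741,776.8293 ≈ 861.265.

Q* ≈ 861 spools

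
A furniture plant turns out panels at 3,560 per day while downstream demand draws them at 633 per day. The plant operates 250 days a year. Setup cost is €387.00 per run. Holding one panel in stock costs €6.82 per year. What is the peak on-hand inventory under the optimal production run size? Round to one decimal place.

Annual demand D = 633 × 250 = 158,250.
Production build-up factor (1 − d/p) = 1 − 633/3,560 = 0.8222.
Q* = √(2DS / (H(1 − d/p))) = √(2 × 158,250 × 387 / (6.82 × 0.8222)).
= √(122,485,500 / 5.6073) ≈ 4673.732.
Maximum inventory = Q*(1 − d/p) = 4673.732 × 0.8222 ≈ 3842.700.

I_max ≈ 3,842.7 panels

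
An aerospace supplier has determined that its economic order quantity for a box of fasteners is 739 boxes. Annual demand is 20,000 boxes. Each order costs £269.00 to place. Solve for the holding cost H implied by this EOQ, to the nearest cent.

Squaring Q* = √(2DS/H) gives Q*² = 2DS/H.
From Q* = √(2DS/H): H = 2DS / Q*² = 2 × 20,000 × 269 / 739² = 19.7026.

H ≈ £19.70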